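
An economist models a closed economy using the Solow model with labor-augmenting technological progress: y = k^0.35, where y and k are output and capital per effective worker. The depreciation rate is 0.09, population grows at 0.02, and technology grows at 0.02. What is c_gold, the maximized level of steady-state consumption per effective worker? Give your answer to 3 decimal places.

Break-even investment rate: n + g + δ = 0.02 + 0.02 + 0.09 = 0.13.
Setting f'(k) = n+g+δ gives 0.35·k^(0.35−1) = 0.13, hence k_gold = (0.35/0.13)^(1/0.65) ≈ 4.5891.
y_gold = 4.5891^0.35 ≈ 1.7045.
c_gold = y_gold − (n+g+δ)·k_gold = 1.7045 − 0.13·4.5891 ≈ 1.1079.

c_gold ≈ 1.108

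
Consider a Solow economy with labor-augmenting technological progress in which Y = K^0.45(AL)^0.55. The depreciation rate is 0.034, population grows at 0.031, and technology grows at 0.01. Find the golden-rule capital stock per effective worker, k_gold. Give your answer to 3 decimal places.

k_gold ≈ 25.991

The effective depreciation rate is n + g + δ = 0.031 + 0.01 + 0.034 = 0.075.
Golden rule sets MPK = n+g+δ: 0.45·k^(0.45−1) = 0.075, so k_gold = (0.45/0.075)^(1/0.55) ≈ 25.9908.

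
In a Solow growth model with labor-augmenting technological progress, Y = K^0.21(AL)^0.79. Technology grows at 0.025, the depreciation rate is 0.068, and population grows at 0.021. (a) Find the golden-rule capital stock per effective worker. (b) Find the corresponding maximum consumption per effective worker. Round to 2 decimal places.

n + g + δ = 0.021 + 0.025 + 0.068 = 0.114.
Setting f'(k) = n+g+δ gives 0.21·k^(0.21−1) = 0.114, hence k_gold = (0.21/0.114)^(1/0.79) ≈ 2.1669.
y_gold = 2.1669^0.21 ≈ 1.1763; c_gold = y_gold − 0.114·k_gold ≈ 0.9293.

(a) k_gold ≈ 2.17; (b) c_gold ≈ 0.93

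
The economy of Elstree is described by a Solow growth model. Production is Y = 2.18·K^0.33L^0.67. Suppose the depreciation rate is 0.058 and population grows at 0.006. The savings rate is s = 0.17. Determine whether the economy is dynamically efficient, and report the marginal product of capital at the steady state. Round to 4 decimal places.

dynamically efficient; MPK ≈ 0.1242

The effective depreciation rate is n + δ = 0.006 + 0.058 = 0.064.
Steady-state k*: s·A·k^0.33 = 0.064·k gives k* = (0.17·2.18/0.064)^(1/0.67) ≈ 13.7530.
MPK = 0.33·2.18·13.7530^(-0.67) ≈ 0.1242.
MPK > n+δ = 0.064, so the economy is dynamically efficient (under-saving).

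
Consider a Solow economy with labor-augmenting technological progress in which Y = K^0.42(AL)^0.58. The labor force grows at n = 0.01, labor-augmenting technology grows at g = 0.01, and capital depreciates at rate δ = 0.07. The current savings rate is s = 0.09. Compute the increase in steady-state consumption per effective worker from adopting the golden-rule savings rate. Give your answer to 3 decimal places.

Break-even investment rate: n + g + δ = 0.01 + 0.01 + 0.07 = 0.09.
Current steady state (s = 0.09): k* = (0.09/0.09)^(1/0.58) ≈ 1.0000, y* = 1.0000^0.42 ≈ 1.0000, c* = (1−0.09)·1.0000 ≈ 0.9100.
Setting f'(k) = n+g+δ gives 0.42·k^(0.42−1) = 0.09, hence k_gold = (0.42/0.09)^(1/0.58) ≈ 14.2384.
y_gold = 14.2384^0.42 ≈ 3.0511, c_gold = y_gold − 0.09·k_gold ≈ 1.7696.
Gain: Δc = 1.7696 − 0.9100 ≈ 0.8596.

Δc ≈ 0.860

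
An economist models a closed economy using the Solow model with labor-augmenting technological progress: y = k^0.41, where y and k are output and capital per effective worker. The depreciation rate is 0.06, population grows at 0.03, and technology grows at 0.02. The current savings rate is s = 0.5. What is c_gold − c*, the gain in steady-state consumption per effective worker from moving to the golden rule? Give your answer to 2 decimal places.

Δc ≈ 0.04

The effective depreciation rate is n + g + δ = 0.03 + 0.02 + 0.06 = 0.11.
Current steady state (s = 0.5): k* = (0.5/0.11)^(1/0.59) ≈ 13.0178, y* = 13.0178^0.41 ≈ 2.8639, c* = (1−0.5)·2.8639 ≈ 1.4320.
At the golden rule the marginal product of capital equals n+g+δ: 0.41·k^(0.41−1) = 0.11. Solving, k_gold = (0.41/0.11)^(1/0.59) ≈ 9.2995.
y_gold = 9.2995^0.41 ≈ 2.4950, c_gold = y_gold − 0.11·k_gold ≈ 1.4720.
Gain: Δc = 1.4720 − 1.4320 ≈ 0.0401.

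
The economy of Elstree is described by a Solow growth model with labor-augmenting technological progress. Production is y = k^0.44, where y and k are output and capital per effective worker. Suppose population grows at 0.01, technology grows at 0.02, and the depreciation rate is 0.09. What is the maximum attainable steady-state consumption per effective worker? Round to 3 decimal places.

c_gold ≈ 1.554

n + g + δ = 0.01 + 0.02 + 0.09 = 0.12.
Maximizing c = f(k) − (n+g+δ)·k gives f'(k) = n+g+δ, i.e. 0.44·k^(0.44−1) = 0.12, so k_gold = (0.44/0.12)^(1/0.56) ≈ 10.1772.
y_gold = 10.1772^0.44 ≈ 2.7756.
c_gold = y_gold − (n+g+δ)·k_gold = 2.7756 − 0.12·10.1772 ≈ 1.5543.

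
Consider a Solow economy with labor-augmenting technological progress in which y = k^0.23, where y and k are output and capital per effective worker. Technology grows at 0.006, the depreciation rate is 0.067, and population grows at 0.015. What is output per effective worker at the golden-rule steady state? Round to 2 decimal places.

n + g + δ = 0.015 + 0.006 + 0.067 = 0.088.
At the golden rule the marginal product of capital equals n+g+δ: 0.23·k^(0.23−1) = 0.088. Solving, k_gold = (0.23/0.088)^(1/0.77) ≈ 3.4824.
Output: y_gold = k_gold^0.23 = 3.4824^0.23 ≈ 1.3324.

y_gold ≈ 1.33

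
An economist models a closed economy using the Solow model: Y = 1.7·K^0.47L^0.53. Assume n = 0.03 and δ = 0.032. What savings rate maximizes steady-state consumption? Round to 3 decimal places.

s_gold = 0.470

Break-even investment rate: n + δ = 0.03 + 0.032 = 0.062.
At the golden rule MPK = n+δ, and in any Cobb-Douglas steady state s = (n+δ)·k/y = MPK·k/y = capital's share 0.47.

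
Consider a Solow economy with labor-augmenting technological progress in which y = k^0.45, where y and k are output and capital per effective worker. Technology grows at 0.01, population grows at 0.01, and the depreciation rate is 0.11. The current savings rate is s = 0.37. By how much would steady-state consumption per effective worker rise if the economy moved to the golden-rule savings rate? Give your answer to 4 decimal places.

The effective depreciation rate is n + g + δ = 0.01 + 0.01 + 0.11 = 0.13.
Current steady state (s = 0.37): k* = (0.37/0.13)^(1/0.55) ≈ 6.6977, y* = 6.6977^0.45 ≈ 2.3532, c* = (1−0.37)·2.3532 ≈ 1.4825.
Setting f'(k) = n+g+δ gives 0.45·k^(0.45−1) = 0.13, hence k_gold = (0.45/0.13)^(1/0.55) ≈ 9.5607.
y_gold = 9.5607^0.45 ≈ 2.7620, c_gold = y_gold − 0.13·k_gold ≈ 1.5191.
Gain: Δc = 1.5191 − 1.4825 ≈ 0.0365.

Δc ≈ 0.0365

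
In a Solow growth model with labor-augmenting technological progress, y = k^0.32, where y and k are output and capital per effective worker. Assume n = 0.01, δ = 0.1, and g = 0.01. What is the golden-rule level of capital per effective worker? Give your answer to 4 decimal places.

Break-even investment rate: n + g + δ = 0.01 + 0.01 + 0.1 = 0.12.
At the golden rule the marginal product of capital equals n+g+δ: 0.32·k^(0.32−1) = 0.12. Solving, k_gold = (0.32/0.12)^(1/0.68) ≈ 4.2308.

k_gold ≈ 4.2308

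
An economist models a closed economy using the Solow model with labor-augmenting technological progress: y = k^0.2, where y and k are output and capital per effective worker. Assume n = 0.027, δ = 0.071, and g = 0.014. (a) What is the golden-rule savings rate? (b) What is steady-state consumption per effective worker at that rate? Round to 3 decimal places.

Break-even investment rate: n + g + δ = 0.027 + 0.014 + 0.071 = 0.112.
For Cobb-Douglas, s_gold equals capital's share: s_gold = 0.2.
Setting f'(k) = n+g+δ gives 0.2·k^(0.2−1) = 0.112, hence k_gold = (0.2/0.112)^(1/0.8) ≈ 2.0643.
y_gold = 2.0643^0.2 ≈ 1.1560; c_gold = (1−0.2)·y_gold ≈ 0.9248.

(a) s_gold = 0.200; (b) c_gold ≈ 0.925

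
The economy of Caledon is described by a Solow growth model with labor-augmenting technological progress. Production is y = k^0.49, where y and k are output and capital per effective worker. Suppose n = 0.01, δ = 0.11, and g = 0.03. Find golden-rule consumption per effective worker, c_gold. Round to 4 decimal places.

c_gold ≈ 1.5904

n + g + δ = 0.01 + 0.03 + 0.11 = 0.15.
Golden rule sets MPK = n+g+δ: 0.49·k^(0.49−1) = 0.15, so k_gold = (0.49/0.15)^(1/0.51) ≈ 10.1871.
y_gold = 10.1871^0.49 ≈ 3.1185.
c_gold = y_gold − (n+g+δ)·k_gold = 3.1185 − 0.15·10.1871 ≈ 1.5904.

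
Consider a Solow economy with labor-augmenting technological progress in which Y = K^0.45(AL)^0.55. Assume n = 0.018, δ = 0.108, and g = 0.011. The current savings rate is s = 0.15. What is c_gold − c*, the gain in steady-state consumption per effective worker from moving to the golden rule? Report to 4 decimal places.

Break-even investment rate: n + g + δ = 0.018 + 0.011 + 0.108 = 0.137.
Current steady state (s = 0.15): k* = (0.15/0.137)^(1/0.55) ≈ 1.1792, y* = 1.1792^0.45 ≈ 1.0770, c* = (1−0.15)·1.0770 ≈ 0.9154.
Setting f'(k) = n+g+δ gives 0.45·k^(0.45−1) = 0.137, hence k_gold = (0.45/0.137)^(1/0.55) ≈ 8.6911.
y_gold = 8.6911^0.45 ≈ 2.6460, c_gold = y_gold − 0.137·k_gold ≈ 1.4553.
Gain: Δc = 1.4553 − 0.9154 ≈ 0.5398.

Δc ≈ 0.5398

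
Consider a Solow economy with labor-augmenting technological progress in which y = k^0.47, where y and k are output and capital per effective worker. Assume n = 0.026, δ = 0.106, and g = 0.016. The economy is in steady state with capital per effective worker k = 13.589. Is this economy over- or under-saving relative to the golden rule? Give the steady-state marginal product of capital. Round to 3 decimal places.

Capital per effective worker breaks even when investment replaces (n + g + δ)·k; here n + g + δ = 0.148.
MPK = 0.47·k^(0.47−1) = 0.47·13.589^(-0.53) ≈ 0.1179.
MPK < 0.148, so the economy is dynamically inefficient (over-saving).

over-saving; MPK ≈ 0.118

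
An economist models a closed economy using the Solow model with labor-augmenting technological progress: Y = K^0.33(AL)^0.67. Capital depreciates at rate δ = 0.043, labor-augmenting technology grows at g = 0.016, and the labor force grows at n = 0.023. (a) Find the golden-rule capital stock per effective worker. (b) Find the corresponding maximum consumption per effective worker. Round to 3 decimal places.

Break-even investment rate: n + g + δ = 0.023 + 0.016 + 0.043 = 0.082.
At the golden rule the marginal product of capital equals n+g+δ: 0.33·k^(0.33−1) = 0.082. Solving, k_gold = (0.33/0.082)^(1/0.67) ≈ 7.9898.
y_gold = 7.9898^0.33 ≈ 1.9854; c_gold = y_gold − 0.082·k_gold ≈ 1.3302.

(a) k_gold ≈ 7.990; (b) c_gold ≈ 1.330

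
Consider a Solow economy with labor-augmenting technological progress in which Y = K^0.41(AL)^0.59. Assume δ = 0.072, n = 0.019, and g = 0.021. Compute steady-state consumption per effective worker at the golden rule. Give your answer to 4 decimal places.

Capital per effective worker breaks even when investment replaces (n + g + δ)·k; here n + g + δ = 0.112.
At the golden rule the marginal product of capital equals n+g+δ: 0.41·k^(0.41−1) = 0.112. Solving, k_gold = (0.41/0.112)^(1/0.59) ≈ 9.0198.
y_gold = 9.0198^0.41 ≈ 2.4639.
c_gold = y_gold − (n+g+δ)·k_gold = 2.4639 − 0.112·9.0198 ≈ 1.4537.

c_gold ≈ 1.4537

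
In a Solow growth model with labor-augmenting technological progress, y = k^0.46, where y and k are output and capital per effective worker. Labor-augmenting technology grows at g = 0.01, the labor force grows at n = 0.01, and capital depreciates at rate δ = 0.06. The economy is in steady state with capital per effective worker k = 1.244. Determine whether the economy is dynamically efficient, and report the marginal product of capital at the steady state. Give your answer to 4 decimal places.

Capital per effective worker breaks even when investment replaces (n + g + δ)·k; here n + g + δ = 0.08.
MPK = 0.46·k^(0.46−1) = 0.46·1.244^(-0.54) ≈ 0.4088.
MPK > 0.08, so the economy is dynamically efficient (under-saving).

dynamically efficient; MPK ≈ 0.4088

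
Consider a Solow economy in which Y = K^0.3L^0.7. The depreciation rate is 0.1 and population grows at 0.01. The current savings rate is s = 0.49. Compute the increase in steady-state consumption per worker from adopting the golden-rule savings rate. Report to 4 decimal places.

Δc ≈ 0.1086

Break-even investment rate: n + δ = 0.01 + 0.1 = 0.11.
Current steady state (s = 0.49): k* = (0.49/0.11)^(1/0.7) ≈ 8.4501, y* = 8.4501^0.3 ≈ 1.8970, c* = (1−0.49)·1.8970 ≈ 0.9675.
Setting f'(k) = n+δ gives 0.3·k^(0.3−1) = 0.11, hence k_gold = (0.3/0.11)^(1/0.7) ≈ 4.1925.
y_gold = 4.1925^0.3 ≈ 1.5372, c_gold = y_gold − 0.11·k_gold ≈ 1.0761.
Gain: Δc = 1.0761 − 0.9675 ≈ 0.1086.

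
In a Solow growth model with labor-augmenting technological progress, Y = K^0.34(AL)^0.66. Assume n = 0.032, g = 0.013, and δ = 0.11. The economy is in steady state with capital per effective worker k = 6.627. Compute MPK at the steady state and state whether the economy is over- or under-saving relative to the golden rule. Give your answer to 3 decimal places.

over-saving; MPK ≈ 0.098

Break-even investment rate: n + g + δ = 0.032 + 0.013 + 0.11 = 0.155.
MPK = 0.34·k^(0.34−1) = 0.34·6.627^(-0.66) ≈ 0.0976.
MPK < 0.155, so the economy is dynamically inefficient (over-saving).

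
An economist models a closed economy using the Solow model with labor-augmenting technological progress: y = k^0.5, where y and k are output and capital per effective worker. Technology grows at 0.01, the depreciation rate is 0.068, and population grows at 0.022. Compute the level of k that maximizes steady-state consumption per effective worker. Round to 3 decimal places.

k_gold ≈ 25.000

Break-even investment rate: n + g + δ = 0.022 + 0.01 + 0.068 = 0.1.
At the golden rule the marginal product of capital equals n+g+δ: 0.5·k^(0.5−1) = 0.1. Solving, k_gold = (0.5/0.1)^(1/0.5) ≈ 25.0000.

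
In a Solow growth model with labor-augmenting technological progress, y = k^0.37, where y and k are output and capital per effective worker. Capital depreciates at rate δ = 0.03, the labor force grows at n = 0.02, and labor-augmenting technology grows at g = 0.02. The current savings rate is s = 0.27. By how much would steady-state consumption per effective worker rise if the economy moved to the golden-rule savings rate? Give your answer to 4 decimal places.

Break-even investment rate: n + g + δ = 0.02 + 0.02 + 0.03 = 0.07.
Current steady state (s = 0.27): k* = (0.27/0.07)^(1/0.63) ≈ 8.5228, y* = 8.5228^0.37 ≈ 2.2096, c* = (1−0.27)·2.2096 ≈ 1.6130.
Maximizing c = f(k) − (n+g+δ)·k gives f'(k) = n+g+δ, i.e. 0.37·k^(0.37−1) = 0.07, so k_gold = (0.37/0.07)^(1/0.63) ≈ 14.0535.
y_gold = 14.0535^0.37 ≈ 2.6588, c_gold = y_gold − 0.07·k_gold ≈ 1.6750.
Gain: Δc = 1.6750 − 1.6130 ≈ 0.0620.

Δc ≈ 0.0620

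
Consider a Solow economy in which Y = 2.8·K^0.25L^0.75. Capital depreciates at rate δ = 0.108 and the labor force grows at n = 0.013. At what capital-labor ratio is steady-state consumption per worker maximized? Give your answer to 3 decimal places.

k_gold ≈ 10.385

Break-even investment rate: n + δ = 0.013 + 0.108 = 0.121.
At the golden rule the marginal product of capital equals n+δ: 0.25·2.8·k^(0.25−1) = 0.121. Solving, k_gold = (0.25·2.8/0.121)^(1/0.75) ≈ 10.3852.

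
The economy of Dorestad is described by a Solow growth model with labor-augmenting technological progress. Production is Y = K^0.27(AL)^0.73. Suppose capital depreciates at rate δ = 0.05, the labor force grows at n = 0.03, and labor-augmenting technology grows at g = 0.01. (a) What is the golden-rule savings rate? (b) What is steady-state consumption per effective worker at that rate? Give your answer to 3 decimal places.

The effective depreciation rate is n + g + δ = 0.03 + 0.01 + 0.05 = 0.09.
For Cobb-Douglas, s_gold equals capital's share: s_gold = 0.27.
At the golden rule the marginal product of capital equals n+g+δ: 0.27·k^(0.27−1) = 0.09. Solving, k_gold = (0.27/0.09)^(1/0.73) ≈ 4.5039.
y_gold = 4.5039^0.27 ≈ 1.5013; c_gold = (1−0.27)·y_gold ≈ 1.0960.

(a) s_gold = 0.270; (b) c_gold ≈ 1.096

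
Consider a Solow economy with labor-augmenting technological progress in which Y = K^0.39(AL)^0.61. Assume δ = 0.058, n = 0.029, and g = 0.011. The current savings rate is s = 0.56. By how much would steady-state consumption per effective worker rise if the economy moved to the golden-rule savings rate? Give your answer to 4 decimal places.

Δc ≈ 0.1342

Break-even investment rate: n + g + δ = 0.029 + 0.011 + 0.058 = 0.098.
Current steady state (s = 0.56): k* = (0.56/0.098)^(1/0.61) ≈ 17.4149, y* = 17.4149^0.39 ≈ 3.0476, c* = (1−0.56)·3.0476 ≈ 1.3409.
At the golden rule the marginal product of capital equals n+g+δ: 0.39·k^(0.39−1) = 0.098. Solving, k_gold = (0.39/0.098)^(1/0.61) ≈ 9.6237.
y_gold = 9.6237^0.39 ≈ 2.4183, c_gold = y_gold − 0.098·k_gold ≈ 1.4751.
Gain: Δc = 1.4751 − 1.3409 ≈ 0.1342.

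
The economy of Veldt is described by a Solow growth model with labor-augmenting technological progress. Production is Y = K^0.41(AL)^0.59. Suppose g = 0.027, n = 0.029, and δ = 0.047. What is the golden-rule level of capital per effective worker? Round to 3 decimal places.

Capital per effective worker breaks even when investment replaces (n + g + δ)·k; here n + g + δ = 0.103.
Setting f'(k) = n+g+δ gives 0.41·k^(0.41−1) = 0.103, hence k_gold = (0.41/0.103)^(1/0.59) ≈ 10.3958.

k_gold ≈ 10.396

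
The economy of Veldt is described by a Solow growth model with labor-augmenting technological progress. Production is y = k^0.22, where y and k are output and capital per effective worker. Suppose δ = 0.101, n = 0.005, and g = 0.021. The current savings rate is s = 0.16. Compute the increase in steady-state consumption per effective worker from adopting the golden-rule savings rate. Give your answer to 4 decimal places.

The effective depreciation rate is n + g + δ = 0.005 + 0.021 + 0.101 = 0.127.
Current steady state (s = 0.16): k* = (0.16/0.127)^(1/0.78) ≈ 1.3447, y* = 1.3447^0.22 ≈ 1.0673, c* = (1−0.16)·1.0673 ≈ 0.8965.
Maximizing c = f(k) − (n+g+δ)·k gives f'(k) = n+g+δ, i.e. 0.22·k^(0.22−1) = 0.127, so k_gold = (0.22/0.127)^(1/0.78) ≈ 2.0227.
y_gold = 2.0227^0.22 ≈ 1.1676, c_gold = y_gold − 0.127·k_gold ≈ 0.9107.
Gain: Δc = 0.9107 − 0.8965 ≈ 0.0142.

Δc ≈ 0.0142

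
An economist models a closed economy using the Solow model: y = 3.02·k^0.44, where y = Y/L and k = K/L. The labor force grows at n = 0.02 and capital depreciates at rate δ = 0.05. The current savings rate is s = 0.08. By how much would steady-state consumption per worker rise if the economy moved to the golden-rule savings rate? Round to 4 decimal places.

Δc ≈ 9.7315

Break-even investment rate: n + δ = 0.02 + 0.05 = 0.07.
Current steady state (s = 0.08): k* = (0.08·3.02/0.07)^(1/0.56) ≈ 9.1351, y* = 3.02·9.1351^0.44 ≈ 7.9932, c* = (1−0.08)·7.9932 ≈ 7.3537.
Maximizing c = f(k) − (n+δ)·k gives f'(k) = n+δ, i.e. 0.44·3.02·k^(0.44−1) = 0.07, so k_gold = (0.44·3.02/0.07)^(1/0.56) ≈ 191.7735.
y_gold = 3.02·191.7735^0.44 ≈ 30.5094, c_gold = y_gold − 0.07·k_gold ≈ 17.0853.
Gain: Δc = 17.0853 − 7.3537 ≈ 9.7315.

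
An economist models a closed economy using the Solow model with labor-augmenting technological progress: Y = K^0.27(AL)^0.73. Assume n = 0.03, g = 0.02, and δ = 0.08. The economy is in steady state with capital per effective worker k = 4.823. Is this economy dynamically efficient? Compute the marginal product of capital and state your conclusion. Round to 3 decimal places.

dynamically inefficient; MPK ≈ 0.086

n + g + δ = 0.03 + 0.02 + 0.08 = 0.13.
MPK = 0.27·k^(0.27−1) = 0.27·4.823^(-0.73) ≈ 0.0856.
MPK < 0.13, so the economy is dynamically inefficient (over-saving).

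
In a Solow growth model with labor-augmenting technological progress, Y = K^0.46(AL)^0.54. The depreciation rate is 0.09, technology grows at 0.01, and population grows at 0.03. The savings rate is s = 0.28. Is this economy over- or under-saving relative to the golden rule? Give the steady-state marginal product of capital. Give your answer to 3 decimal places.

Break-even investment rate: n + g + δ = 0.03 + 0.01 + 0.09 = 0.13.
Steady-state k*: s·k^0.46 = 0.13·k gives k* = (0.28/0.13)^(1/0.54) ≈ 4.1406.
MPK = 0.46·4.1406^(-0.54) ≈ 0.2136.
MPK > n+g+δ = 0.13, so the economy is dynamically efficient (under-saving).

under-saving; MPK ≈ 0.214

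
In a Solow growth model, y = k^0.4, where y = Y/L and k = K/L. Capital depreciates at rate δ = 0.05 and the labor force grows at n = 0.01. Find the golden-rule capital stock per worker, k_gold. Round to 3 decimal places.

The effective depreciation rate is n + δ = 0.01 + 0.05 = 0.06.
At the golden rule the marginal product of capital equals n+δ: 0.4·k^(0.4−1) = 0.06. Solving, k_gold = (0.4/0.06)^(1/0.6) ≈ 23.6146.

k_gold ≈ 23.615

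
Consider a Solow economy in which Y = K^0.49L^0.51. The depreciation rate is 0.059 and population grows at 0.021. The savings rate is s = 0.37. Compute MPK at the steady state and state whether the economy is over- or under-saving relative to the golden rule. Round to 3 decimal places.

under-saving; MPK ≈ 0.106

The effective depreciation rate is n + δ = 0.021 + 0.059 = 0.08.
Steady-state k*: s·k^0.49 = 0.08·k gives k* = (0.37/0.08)^(1/0.51) ≈ 20.1438.
MPK = 0.49·20.1438^(-0.51) ≈ 0.1059.
MPK > n+δ = 0.08, so the economy is dynamically efficient (under-saving).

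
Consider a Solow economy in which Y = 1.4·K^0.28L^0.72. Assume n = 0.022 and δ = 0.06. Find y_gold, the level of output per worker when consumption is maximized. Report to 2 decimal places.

y_gold ≈ 2.57

Break-even investment rate: n + δ = 0.022 + 0.06 = 0.082.
Setting f'(k) = n+δ gives 0.28·1.4·k^(0.28−1) = 0.082, hence k_gold = (0.28·1.4/0.082)^(1/0.72) ≈ 8.7844.
Output: y_gold = 1.4·k_gold^0.28 = 1.4·8.7844^0.28 ≈ 2.5726.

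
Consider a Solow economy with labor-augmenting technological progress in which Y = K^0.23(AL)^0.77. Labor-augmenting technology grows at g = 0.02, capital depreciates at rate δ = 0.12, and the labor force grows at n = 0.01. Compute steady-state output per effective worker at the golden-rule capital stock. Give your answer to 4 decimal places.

Capital per effective worker breaks even when investment replaces (n + g + δ)·k; here n + g + δ = 0.15.
Maximizing c = f(k) − (n+g+δ)·k gives f'(k) = n+g+δ, i.e. 0.23·k^(0.23−1) = 0.15, so k_gold = (0.23/0.15)^(1/0.77) ≈ 1.7422.
Output: y_gold = k_gold^0.23 = 1.7422^0.23 ≈ 1.1362.

y_gold ≈ 1.1362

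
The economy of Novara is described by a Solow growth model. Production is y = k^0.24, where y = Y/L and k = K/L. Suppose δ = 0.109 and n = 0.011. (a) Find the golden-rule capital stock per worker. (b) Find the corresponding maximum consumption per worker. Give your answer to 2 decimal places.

The effective depreciation rate is n + δ = 0.011 + 0.109 = 0.12.
At the golden rule the marginal product of capital equals n+δ: 0.24·k^(0.24−1) = 0.12. Solving, k_gold = (0.24/0.12)^(1/0.76) ≈ 2.4894.
y_gold = 2.4894^0.24 ≈ 1.2447; c_gold = y_gold − 0.12·k_gold ≈ 0.9460.

(a) k_gold ≈ 2.49; (b) c_gold ≈ 0.95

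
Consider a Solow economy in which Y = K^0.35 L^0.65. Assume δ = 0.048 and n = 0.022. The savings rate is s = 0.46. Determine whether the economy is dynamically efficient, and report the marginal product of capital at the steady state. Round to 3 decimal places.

dynamically inefficient; MPK ≈ 0.053

Capital per worker breaks even when investment replaces (n + δ)·k; here n + δ = 0.07.
Steady-state k*: s·k^0.35 = 0.07·k gives k* = (0.46/0.07)^(1/0.65) ≈ 18.1108.
MPK = 0.35·18.1108^(-0.65) ≈ 0.0533.
MPK < n+δ = 0.07, so the economy is dynamically inefficient (over-saving).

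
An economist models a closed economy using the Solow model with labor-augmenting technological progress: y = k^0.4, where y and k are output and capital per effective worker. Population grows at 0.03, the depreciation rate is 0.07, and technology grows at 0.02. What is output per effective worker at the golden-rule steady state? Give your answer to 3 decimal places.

y_gold ≈ 2.231

Break-even investment rate: n + g + δ = 0.03 + 0.02 + 0.07 = 0.12.
Setting f'(k) = n+g+δ gives 0.4·k^(0.4−1) = 0.12, hence k_gold = (0.4/0.12)^(1/0.6) ≈ 7.4381.
Output: y_gold = k_gold^0.4 = 7.4381^0.4 ≈ 2.2314.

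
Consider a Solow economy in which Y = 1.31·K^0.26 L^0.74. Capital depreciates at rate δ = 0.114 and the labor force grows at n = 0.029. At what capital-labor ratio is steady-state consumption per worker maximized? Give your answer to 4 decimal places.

n + δ = 0.029 + 0.114 = 0.143.
Golden rule sets MPK = n+δ: 0.26·1.31·k^(0.26−1) = 0.143, so k_gold = (0.26·1.31/0.143)^(1/0.74) ≈ 3.2310.

k_gold ≈ 3.2310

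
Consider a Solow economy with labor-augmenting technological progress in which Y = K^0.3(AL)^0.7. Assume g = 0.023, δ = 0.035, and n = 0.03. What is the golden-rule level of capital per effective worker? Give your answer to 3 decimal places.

k_gold ≈ 5.766

Capital per effective worker breaks even when investment replaces (n + g + δ)·k; here n + g + δ = 0.088.
Maximizing c = f(k) − (n+g+δ)·k gives f'(k) = n+g+δ, i.e. 0.3·k^(0.3−1) = 0.088, so k_gold = (0.3/0.088)^(1/0.7) ≈ 5.7665.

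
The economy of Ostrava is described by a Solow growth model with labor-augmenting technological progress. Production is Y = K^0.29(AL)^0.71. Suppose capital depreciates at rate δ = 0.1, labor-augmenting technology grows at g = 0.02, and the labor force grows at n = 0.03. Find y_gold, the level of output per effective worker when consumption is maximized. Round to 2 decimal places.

Break-even investment rate: n + g + δ = 0.03 + 0.02 + 0.1 = 0.15.
At the golden rule the marginal product of capital equals n+g+δ: 0.29·k^(0.29−1) = 0.15. Solving, k_gold = (0.29/0.15)^(1/0.71) ≈ 2.5307.
Output: y_gold = k_gold^0.29 = 2.5307^0.29 ≈ 1.3090.

y_gold ≈ 1.31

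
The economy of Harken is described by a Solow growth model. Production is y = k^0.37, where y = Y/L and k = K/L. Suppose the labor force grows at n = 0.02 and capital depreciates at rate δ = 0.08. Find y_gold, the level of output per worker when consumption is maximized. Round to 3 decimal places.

Capital per worker breaks even when investment replaces (n + δ)·k; here n + δ = 0.1.
Setting f'(k) = n+δ gives 0.37·k^(0.37−1) = 0.1, hence k_gold = (0.37/0.1)^(1/0.63) ≈ 7.9782.
Output: y_gold = k_gold^0.37 = 7.9782^0.37 ≈ 2.1563.

y_gold ≈ 2.156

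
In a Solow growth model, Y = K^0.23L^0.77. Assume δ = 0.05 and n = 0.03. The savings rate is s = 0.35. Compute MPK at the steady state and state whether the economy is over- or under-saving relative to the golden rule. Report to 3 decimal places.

over-saving; MPK ≈ 0.053

n + δ = 0.03 + 0.05 = 0.08.
Steady-state k*: s·k^0.23 = 0.08·k gives k* = (0.35/0.08)^(1/0.77) ≈ 6.7989.
MPK = 0.23·6.7989^(-0.77) ≈ 0.0526.
MPK < n+δ = 0.08, so the economy is dynamically inefficient (over-saving).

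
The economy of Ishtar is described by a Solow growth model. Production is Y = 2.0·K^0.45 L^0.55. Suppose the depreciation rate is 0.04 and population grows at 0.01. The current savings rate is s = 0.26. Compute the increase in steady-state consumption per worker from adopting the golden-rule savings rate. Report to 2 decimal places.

Δc ≈ 1.65

Break-even investment rate: n + δ = 0.01 + 0.04 = 0.05.
Current steady state (s = 0.26): k* = (0.26·2.0/0.05)^(1/0.55) ≈ 70.6564, y* = 2.0·70.6564^0.45 ≈ 13.5878, c* = (1−0.26)·13.5878 ≈ 10.0549.
Golden rule sets MPK = n+δ: 0.45·2.0·k^(0.45−1) = 0.05, so k_gold = (0.45·2.0/0.05)^(1/0.55) ≈ 191.5639.
y_gold = 2.0·191.5639^0.45 ≈ 21.2849, c_gold = y_gold − 0.05·k_gold ≈ 11.7067.
Gain: Δc = 11.7067 − 10.0549 ≈ 1.6517.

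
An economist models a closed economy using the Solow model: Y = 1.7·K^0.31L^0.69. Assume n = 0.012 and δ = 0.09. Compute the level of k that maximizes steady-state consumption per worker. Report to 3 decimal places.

k_gold ≈ 10.805

The effective depreciation rate is n + δ = 0.012 + 0.09 = 0.102.
Golden rule sets MPK = n+δ: 0.31·1.7·k^(0.31−1) = 0.102, so k_gold = (0.31·1.7/0.102)^(1/0.69) ≈ 10.8053.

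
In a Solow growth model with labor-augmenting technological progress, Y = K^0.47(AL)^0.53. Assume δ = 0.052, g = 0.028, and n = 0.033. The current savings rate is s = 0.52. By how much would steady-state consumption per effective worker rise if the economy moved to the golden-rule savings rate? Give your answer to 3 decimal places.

Δc ≈ 0.018

Capital per effective worker breaks even when investment replaces (n + g + δ)·k; here n + g + δ = 0.113.
Current steady state (s = 0.52): k* = (0.52/0.113)^(1/0.53) ≈ 17.8157, y* = 17.8157^0.47 ≈ 3.8715, c* = (1−0.52)·3.8715 ≈ 1.8583.
Golden rule sets MPK = n+g+δ: 0.47·k^(0.47−1) = 0.113, so k_gold = (0.47/0.113)^(1/0.53) ≈ 14.7218.
y_gold = 14.7218^0.47 ≈ 3.5395, c_gold = y_gold − 0.113·k_gold ≈ 1.8759.
Gain: Δc = 1.8759 − 1.8583 ≈ 0.0176.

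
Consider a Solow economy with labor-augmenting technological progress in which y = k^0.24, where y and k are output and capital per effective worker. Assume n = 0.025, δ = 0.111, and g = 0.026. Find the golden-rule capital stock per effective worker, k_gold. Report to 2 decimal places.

The effective depreciation rate is n + g + δ = 0.025 + 0.026 + 0.111 = 0.162.
Golden rule sets MPK = n+g+δ: 0.24·k^(0.24−1) = 0.162, so k_gold = (0.24/0.162)^(1/0.76) ≈ 1.6773.

k_gold ≈ 1.68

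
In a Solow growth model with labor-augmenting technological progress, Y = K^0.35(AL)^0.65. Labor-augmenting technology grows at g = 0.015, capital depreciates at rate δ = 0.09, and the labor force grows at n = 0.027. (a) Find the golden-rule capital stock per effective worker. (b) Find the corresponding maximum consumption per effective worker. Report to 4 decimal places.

The effective depreciation rate is n + g + δ = 0.027 + 0.015 + 0.09 = 0.132.
Golden rule sets MPK = n+g+δ: 0.35·k^(0.35−1) = 0.132, so k_gold = (0.35/0.132)^(1/0.65) ≈ 4.4826.
y_gold = 4.4826^0.35 ≈ 1.6906; c_gold = y_gold − 0.132·k_gold ≈ 1.0989.

(a) k_gold ≈ 4.4826; (b) c_gold ≈ 1.0989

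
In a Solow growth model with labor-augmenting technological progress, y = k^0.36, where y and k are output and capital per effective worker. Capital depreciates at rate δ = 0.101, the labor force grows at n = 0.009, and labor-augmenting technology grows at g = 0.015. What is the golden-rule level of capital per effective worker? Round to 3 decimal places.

Capital per effective worker breaks even when investment replaces (n + g + δ)·k; here n + g + δ = 0.125.
At the golden rule the marginal product of capital equals n+g+δ: 0.36·k^(0.36−1) = 0.125. Solving, k_gold = (0.36/0.125)^(1/0.64) ≈ 5.2216.

k_gold ≈ 5.222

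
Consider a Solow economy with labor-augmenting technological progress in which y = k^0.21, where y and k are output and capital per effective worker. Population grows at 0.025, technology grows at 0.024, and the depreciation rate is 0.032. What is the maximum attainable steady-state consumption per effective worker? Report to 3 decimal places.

c_gold ≈ 1.018

n + g + δ = 0.025 + 0.024 + 0.032 = 0.081.
Setting f'(k) = n+g+δ gives 0.21·k^(0.21−1) = 0.081, hence k_gold = (0.21/0.081)^(1/0.79) ≈ 3.3398.
y_gold = 3.3398^0.21 ≈ 1.2882.
c_gold = y_gold − (n+g+δ)·k_gold = 1.2882 − 0.081·3.3398 ≈ 1.0177.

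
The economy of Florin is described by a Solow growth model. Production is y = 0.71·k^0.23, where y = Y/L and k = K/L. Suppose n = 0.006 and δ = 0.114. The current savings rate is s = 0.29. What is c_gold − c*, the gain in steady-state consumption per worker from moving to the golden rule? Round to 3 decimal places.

Δc ≈ 0.007

Break-even investment rate: n + δ = 0.006 + 0.114 = 0.12.
Current steady state (s = 0.29): k* = (0.29·0.71/0.12)^(1/0.77) ≈ 2.0161, y* = 0.71·2.0161^0.23 ≈ 0.8343, c* = (1−0.29)·0.8343 ≈ 0.5923.
At the golden rule the marginal product of capital equals n+δ: 0.23·0.71·k^(0.23−1) = 0.12. Solving, k_gold = (0.23·0.71/0.12)^(1/0.77) ≈ 1.4920.
y_gold = 0.71·1.4920^0.23 ≈ 0.7784, c_gold = y_gold − 0.12·k_gold ≈ 0.5994.
Gain: Δc = 0.5994 − 0.5923 ≈ 0.0071.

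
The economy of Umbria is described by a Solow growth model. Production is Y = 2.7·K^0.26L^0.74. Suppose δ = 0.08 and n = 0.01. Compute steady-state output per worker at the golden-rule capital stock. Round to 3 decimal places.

y_gold ≈ 5.557

Break-even investment rate: n + δ = 0.01 + 0.08 = 0.09.
Maximizing c = f(k) − (n+δ)·k gives f'(k) = n+δ, i.e. 0.26·2.7·k^(0.26−1) = 0.09, so k_gold = (0.26·2.7/0.09)^(1/0.74) ≈ 16.0522.
Output: y_gold = 2.7·k_gold^0.26 = 2.7·16.0522^0.26 ≈ 5.5565.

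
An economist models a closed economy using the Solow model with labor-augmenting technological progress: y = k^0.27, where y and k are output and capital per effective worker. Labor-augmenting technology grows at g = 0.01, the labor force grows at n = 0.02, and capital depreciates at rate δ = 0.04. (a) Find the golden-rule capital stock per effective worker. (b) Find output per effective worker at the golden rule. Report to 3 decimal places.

The effective depreciation rate is n + g + δ = 0.02 + 0.01 + 0.04 = 0.07.
At the golden rule the marginal product of capital equals n+g+δ: 0.27·k^(0.27−1) = 0.07. Solving, k_gold = (0.27/0.07)^(1/0.73) ≈ 6.3548.
y_gold = 6.3548^0.27 ≈ 1.6475.

(a) k_gold ≈ 6.355; (b) y_gold ≈ 1.648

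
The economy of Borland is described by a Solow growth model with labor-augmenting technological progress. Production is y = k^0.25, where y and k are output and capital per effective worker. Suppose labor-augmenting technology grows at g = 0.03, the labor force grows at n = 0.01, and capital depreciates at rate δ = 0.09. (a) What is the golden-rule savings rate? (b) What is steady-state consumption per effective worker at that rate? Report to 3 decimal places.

(a) s_gold = 0.250; (b) c_gold ≈ 0.933

The effective depreciation rate is n + g + δ = 0.01 + 0.03 + 0.09 = 0.13.
For Cobb-Douglas, s_gold equals capital's share: s_gold = 0.25.
Golden rule sets MPK = n+g+δ: 0.25·k^(0.25−1) = 0.13, so k_gold = (0.25/0.13)^(1/0.75) ≈ 2.3915.
y_gold = 2.3915^0.25 ≈ 1.2436; c_gold = (1−0.25)·y_gold ≈ 0.9327.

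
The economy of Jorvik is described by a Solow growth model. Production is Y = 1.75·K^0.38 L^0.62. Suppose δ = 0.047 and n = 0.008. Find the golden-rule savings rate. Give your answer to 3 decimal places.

Capital per worker breaks even when investment replaces (n + δ)·k; here n + δ = 0.055.
At the golden rule MPK = n+δ, and in any Cobb-Douglas steady state s = (n+δ)·k/y = MPK·k/y = capital's share 0.38.

s_gold = 0.380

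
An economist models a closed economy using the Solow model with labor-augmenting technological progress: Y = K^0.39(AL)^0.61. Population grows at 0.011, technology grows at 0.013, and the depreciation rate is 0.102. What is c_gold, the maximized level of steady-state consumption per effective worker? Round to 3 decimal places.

c_gold ≈ 1.256

n + g + δ = 0.011 + 0.013 + 0.102 = 0.126.
Maximizing c = f(k) − (n+g+δ)·k gives f'(k) = n+g+δ, i.e. 0.39·k^(0.39−1) = 0.126, so k_gold = (0.39/0.126)^(1/0.61) ≈ 6.3741.
y_gold = 6.3741^0.39 ≈ 2.0593.
c_gold = y_gold − (n+g+δ)·k_gold = 2.0593 − 0.126·6.3741 ≈ 1.2562.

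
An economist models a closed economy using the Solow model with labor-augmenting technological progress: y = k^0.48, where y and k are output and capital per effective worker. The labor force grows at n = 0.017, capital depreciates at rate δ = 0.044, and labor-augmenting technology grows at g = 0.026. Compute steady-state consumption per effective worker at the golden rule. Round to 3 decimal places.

Break-even investment rate: n + g + δ = 0.017 + 0.026 + 0.044 = 0.087.
Setting f'(k) = n+g+δ gives 0.48·k^(0.48−1) = 0.087, hence k_gold = (0.48/0.087)^(1/0.52) ≈ 26.6924.
y_gold = 26.6924^0.48 ≈ 4.8380.
c_gold = y_gold − (n+g+δ)·k_gold = 4.8380 − 0.087·26.6924 ≈ 2.5158.

c_gold ≈ 2.516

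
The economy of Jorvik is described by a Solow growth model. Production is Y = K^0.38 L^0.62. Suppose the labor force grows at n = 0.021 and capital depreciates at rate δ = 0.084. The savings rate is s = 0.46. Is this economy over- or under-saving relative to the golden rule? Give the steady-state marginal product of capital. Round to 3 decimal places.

Break-even investment rate: n + δ = 0.021 + 0.084 = 0.105.
Steady-state k*: s·k^0.38 = 0.105·k gives k* = (0.46/0.105)^(1/0.62) ≈ 10.8340.
MPK = 0.38·10.8340^(-0.62) ≈ 0.0867.
MPK < n+δ = 0.105, so the economy is dynamically inefficient (over-saving).

over-saving; MPK ≈ 0.087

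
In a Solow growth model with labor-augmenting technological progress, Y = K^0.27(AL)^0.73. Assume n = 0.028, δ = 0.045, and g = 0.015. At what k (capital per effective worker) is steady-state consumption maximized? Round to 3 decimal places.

The effective depreciation rate is n + g + δ = 0.028 + 0.015 + 0.045 = 0.088.
Setting f'(k) = n+g+δ gives 0.27·k^(0.27−1) = 0.088, hence k_gold = (0.27/0.088)^(1/0.73) ≈ 4.6447.

k_gold ≈ 4.645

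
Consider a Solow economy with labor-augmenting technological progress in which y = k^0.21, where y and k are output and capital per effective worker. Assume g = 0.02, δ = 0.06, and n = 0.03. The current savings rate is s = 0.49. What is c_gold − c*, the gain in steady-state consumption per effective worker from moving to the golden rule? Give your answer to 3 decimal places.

Δc ≈ 0.180

Break-even investment rate: n + g + δ = 0.03 + 0.02 + 0.06 = 0.11.
Current steady state (s = 0.49): k* = (0.49/0.11)^(1/0.79) ≈ 6.6263, y* = 6.6263^0.21 ≈ 1.4875, c* = (1−0.49)·1.4875 ≈ 0.7586.
Setting f'(k) = n+g+δ gives 0.21·k^(0.21−1) = 0.11, hence k_gold = (0.21/0.11)^(1/0.79) ≈ 2.2671.
y_gold = 2.2671^0.21 ≈ 1.1875, c_gold = y_gold − 0.11·k_gold ≈ 0.9382.
Gain: Δc = 0.9382 − 0.7586 ≈ 0.1795.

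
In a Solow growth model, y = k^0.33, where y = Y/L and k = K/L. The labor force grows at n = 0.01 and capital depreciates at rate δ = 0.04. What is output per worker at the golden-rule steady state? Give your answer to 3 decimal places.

y_gold ≈ 2.533

Break-even investment rate: n + δ = 0.01 + 0.04 = 0.05.
Setting f'(k) = n+δ gives 0.33·k^(0.33−1) = 0.05, hence k_gold = (0.33/0.05)^(1/0.67) ≈ 16.7186.
Output: y_gold = k_gold^0.33 = 16.7186^0.33 ≈ 2.5331.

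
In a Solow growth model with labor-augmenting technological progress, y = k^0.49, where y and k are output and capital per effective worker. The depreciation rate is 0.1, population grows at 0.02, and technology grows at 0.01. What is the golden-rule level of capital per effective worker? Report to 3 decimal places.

k_gold ≈ 13.487

n + g + δ = 0.02 + 0.01 + 0.1 = 0.13.
Maximizing c = f(k) − (n+g+δ)·k gives f'(k) = n+g+δ, i.e. 0.49·k^(0.49−1) = 0.13, so k_gold = (0.49/0.13)^(1/0.51) ≈ 13.4868.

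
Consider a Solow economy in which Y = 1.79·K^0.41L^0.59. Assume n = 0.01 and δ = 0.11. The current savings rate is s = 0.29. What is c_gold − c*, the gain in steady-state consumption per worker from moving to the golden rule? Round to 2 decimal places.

Break-even investment rate: n + δ = 0.01 + 0.11 = 0.12.
Current steady state (s = 0.29): k* = (0.29·1.79/0.12)^(1/0.59) ≈ 11.9697, y* = 1.79·11.9697^0.41 ≈ 4.9530, c* = (1−0.29)·4.9530 ≈ 3.5166.
At the golden rule the marginal product of capital equals n+δ: 0.41·1.79·k^(0.41−1) = 0.12. Solving, k_gold = (0.41·1.79/0.12)^(1/0.59) ≈ 21.5266.
y_gold = 1.79·21.5266^0.41 ≈ 6.3005, c_gold = y_gold − 0.12·k_gold ≈ 3.7173.
Gain: Δc = 3.7173 − 3.5166 ≈ 0.2007.

Δc ≈ 0.20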